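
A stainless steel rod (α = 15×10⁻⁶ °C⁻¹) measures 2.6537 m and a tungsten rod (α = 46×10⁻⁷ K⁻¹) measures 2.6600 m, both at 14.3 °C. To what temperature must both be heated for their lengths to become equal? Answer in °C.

T = 242.8 °C

Equal length when α₁L₁ΔT − α₂L₂ΔT = L₂ − L₁ = 6.30×10⁻³ m
α₁L₁ = 3.98055×10⁻⁵, α₂L₂ = 1.2236×10⁻⁵ → Δ(αL) = 2.75695×10⁻⁵ m/K
ΔT = 6.30×10⁻³ / 2.75695×10⁻⁵ = 228.513 K, so T = 14.3 + 228.513 = 242.813 °C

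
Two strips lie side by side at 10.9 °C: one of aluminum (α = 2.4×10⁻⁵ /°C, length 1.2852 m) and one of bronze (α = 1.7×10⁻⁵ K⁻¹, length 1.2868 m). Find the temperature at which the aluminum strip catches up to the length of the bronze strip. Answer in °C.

L₁(1 + α₁ΔT) = L₂(1 + α₂ΔT) ⇒ ΔT = (L₂ − L₁)/(α₁L₁ − α₂L₂)
L₂ − L₁ = 1.2868 − 1.2852 = 1.60×10⁻³ m
α₁L₁ − α₂L₂ = 2.4×10⁻⁵×1.2852 − 1.7×10⁻⁵×1.2868 = 8.9692×10⁻⁶ m/K
ΔT = 1.60×10⁻³ / 8.9692×10⁻⁶ = 178.388 K
T = 10.9 + 178.388 = 189.288 °C

T = 189.3 °C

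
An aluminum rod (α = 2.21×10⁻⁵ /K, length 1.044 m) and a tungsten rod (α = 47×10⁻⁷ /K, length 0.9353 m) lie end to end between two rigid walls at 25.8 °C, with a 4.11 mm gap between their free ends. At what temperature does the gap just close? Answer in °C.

T = 175 °C

Gap closes when ΔL₁ + ΔL₂ = 4.11 mm = 4.11×10⁻³ m
(α₁L₁ + α₂L₂)ΔT = g
α₁L₁ + α₂L₂ = 2.21×10⁻⁵×1.044 + 47×10⁻⁷×0.9353 = 2.746831×10⁻⁵ m/K
ΔT = 4.11×10⁻³ / 2.746831×10⁻⁵ = 149.63 K
T = 25.8 + 149.63 = 175.43 °C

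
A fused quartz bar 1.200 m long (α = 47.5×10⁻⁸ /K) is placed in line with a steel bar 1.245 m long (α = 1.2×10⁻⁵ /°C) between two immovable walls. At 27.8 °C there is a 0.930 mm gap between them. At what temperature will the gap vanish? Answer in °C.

α₁L₁ = 5.700×10⁻⁷ m/K, α₂L₂ = 1.494×10⁻⁵ m/K → total 1.551×10⁻⁵ m/K
ΔT = g/(α₁L₁+α₂L₂) = 9.30×10⁻⁴ / 1.551×10⁻⁵ = 59.961 K
T = 27.8 + 59.961 = 87.761 °C

T = 87.8 °C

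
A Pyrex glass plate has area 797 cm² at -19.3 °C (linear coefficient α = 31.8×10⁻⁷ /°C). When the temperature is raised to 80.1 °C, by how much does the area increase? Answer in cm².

ΔA = 0.504 cm²

Area coefficient ≈ 2α; |ΔT| = 99.4 K
ΔA = 2αA₀ΔT = 2(31.8×10⁻⁷)(797)(99.4) = 0.504 cm²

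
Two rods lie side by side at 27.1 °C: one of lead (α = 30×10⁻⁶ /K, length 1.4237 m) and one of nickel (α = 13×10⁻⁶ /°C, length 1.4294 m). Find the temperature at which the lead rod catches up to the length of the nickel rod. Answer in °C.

Equal length when α₁L₁ΔT − α₂L₂ΔT = L₂ − L₁ = 5.70×10⁻³ m
α₁L₁ = 4.2711×10⁻⁵, α₂L₂ = 1.85822×10⁻⁵ → Δ(αL) = 2.41288×10⁻⁵ m/K
ΔT = 5.70×10⁻³ / 2.41288×10⁻⁵ = 236.232 K, so T = 27.1 + 236.232 = 263.332 °C

T = 263.3 °C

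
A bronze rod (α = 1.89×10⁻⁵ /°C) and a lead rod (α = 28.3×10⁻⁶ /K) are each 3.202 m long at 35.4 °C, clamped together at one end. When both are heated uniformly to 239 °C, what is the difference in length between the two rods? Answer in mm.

ΔT = 203.6 K
bronze: ΔL = 1.89×10⁻⁵ × 3.202 m × 203.6 = 1.2321×10⁻² m = 12.321 mm
lead: ΔL = 28.3×10⁻⁶ × 3.202 m × 203.6 = 1.8450×10⁻² m = 18.450 mm
difference = 18.450 − 12.321 = 6.129 mm

6.13 mm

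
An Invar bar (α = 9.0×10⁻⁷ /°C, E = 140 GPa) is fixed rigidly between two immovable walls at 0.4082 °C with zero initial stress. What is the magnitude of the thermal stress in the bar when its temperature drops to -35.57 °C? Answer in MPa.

σ = 4.53 MPa

Fully constrained: the free strain ε = αΔT is blocked, so σ = Eε = EαΔT.
|ΔT| = 35.9782 K
σ = 140×10⁹ × 9.0×10⁻⁷ × 35.9782 = 4.53×10⁶ Pa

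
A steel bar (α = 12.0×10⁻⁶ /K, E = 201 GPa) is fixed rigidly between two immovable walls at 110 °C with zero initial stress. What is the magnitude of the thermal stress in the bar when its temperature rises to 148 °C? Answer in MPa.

Fully constrained: the free strain ε = αΔT is blocked, so σ = Eε = EαΔT.
|ΔT| = 38 K
σ = 201×10⁹ × 12.0×10⁻⁶ × 38 = 9.17×10⁷ Pa

σ = 91.7 MPa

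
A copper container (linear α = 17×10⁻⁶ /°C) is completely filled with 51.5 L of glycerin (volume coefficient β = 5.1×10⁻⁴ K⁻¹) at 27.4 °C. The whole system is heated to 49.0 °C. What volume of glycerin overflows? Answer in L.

0.511 L

The container also expands: β_container ≈ 3α = 5.1×10⁻⁵ /K
Net overflow = V₀(β_liq − 3α_cont)ΔT
β − 3α = 5.10×10⁻⁴ − 5.1×10⁻⁵ = 4.59×10⁻⁴ /K; ΔT = 21.6 K
ΔV = 51.5 × 4.59×10⁻⁴ × 21.6 = 0.511 L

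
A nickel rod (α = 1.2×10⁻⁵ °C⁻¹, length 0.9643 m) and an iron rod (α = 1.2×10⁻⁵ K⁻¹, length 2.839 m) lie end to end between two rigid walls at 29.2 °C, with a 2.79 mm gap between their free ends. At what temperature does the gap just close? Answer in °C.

α₁L₁ = 1.15716×10⁻⁵ m/K, α₂L₂ = 3.4068×10⁻⁵ m/K → total 4.56396×10⁻⁵ m/K
ΔT = g/(α₁L₁+α₂L₂) = 2.79×10⁻³ / 4.56396×10⁻⁵ = 61.131 K
T = 29.2 + 61.131 = 90.331 °C

T = 90.3 °C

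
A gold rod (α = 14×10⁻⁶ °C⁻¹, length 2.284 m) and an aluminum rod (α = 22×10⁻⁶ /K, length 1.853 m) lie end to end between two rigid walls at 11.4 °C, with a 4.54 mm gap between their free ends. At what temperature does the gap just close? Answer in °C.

Gap closes when ΔL₁ + ΔL₂ = 4.54 mm = 4.54×10⁻³ m
(α₁L₁ + α₂L₂)ΔT = g
α₁L₁ + α₂L₂ = 14×10⁻⁶×2.284 + 22×10⁻⁶×1.853 = 7.2742×10⁻⁵ m/K
ΔT = 4.54×10⁻³ / 7.2742×10⁻⁵ = 62.412 K
T = 11.4 + 62.412 = 73.812 °C

T = 73.8 °C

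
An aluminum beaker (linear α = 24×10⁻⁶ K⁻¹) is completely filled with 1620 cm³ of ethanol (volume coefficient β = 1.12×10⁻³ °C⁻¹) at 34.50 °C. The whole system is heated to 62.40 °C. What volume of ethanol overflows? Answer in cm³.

47.4 cm³

The beaker also expands: β_container ≈ 3α = 7.2×10⁻⁵ /K
Net overflow = V₀(β_liq − 3α_cont)ΔT
β − 3α = 1.12×10⁻³ − 7.2×10⁻⁵ = 1.048×10⁻³ /K; ΔT = 27.90 K
ΔV = 1620 × 1.048×10⁻³ × 27.90 = 47.4 cm³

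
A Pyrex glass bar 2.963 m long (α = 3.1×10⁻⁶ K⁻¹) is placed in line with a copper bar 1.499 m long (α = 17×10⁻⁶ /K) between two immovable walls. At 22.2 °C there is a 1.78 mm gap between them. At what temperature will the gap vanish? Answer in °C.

T = 73.5 °C

α₁L₁ = 9.1853×10⁻⁶ m/K, α₂L₂ = 2.5483×10⁻⁵ m/K → total 3.46683×10⁻⁵ m/K
ΔT = g/(α₁L₁+α₂L₂) = 1.78×10⁻³ / 3.46683×10⁻⁵ = 51.344 K
T = 22.2 + 51.344 = 73.544 °C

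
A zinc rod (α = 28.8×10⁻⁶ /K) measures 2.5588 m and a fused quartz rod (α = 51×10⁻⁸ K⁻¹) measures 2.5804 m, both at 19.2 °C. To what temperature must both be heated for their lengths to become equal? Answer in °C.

L₁(1 + α₁ΔT) = L₂(1 + α₂ΔT) ⇒ ΔT = (L₂ − L₁)/(α₁L₁ − α₂L₂)
L₂ − L₁ = 2.5804 − 2.5588 = 2.16×10⁻² m
α₁L₁ − α₂L₂ = 28.8×10⁻⁶×2.5588 − 51×10⁻⁸×2.5804 = 7.2377436×10⁻⁵ m/K
ΔT = 2.16×10⁻² / 7.2377436×10⁻⁵ = 298.436 K
T = 19.2 + 298.436 = 317.636 °C

T = 317.6 °C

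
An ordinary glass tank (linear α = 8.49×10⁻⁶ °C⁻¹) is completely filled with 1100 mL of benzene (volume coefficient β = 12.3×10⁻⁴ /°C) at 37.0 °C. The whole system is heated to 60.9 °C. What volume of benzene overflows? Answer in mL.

31.7 mL

The tank also expands: β_container ≈ 3α = 2.547×10⁻⁵ /K
Net overflow = V₀(β_liq − 3α_cont)ΔT
β − 3α = 1.23×10⁻³ − 2.547×10⁻⁵ = 1.20453×10⁻³ /K; ΔT = 23.9 K
ΔV = 1100 × 1.20453×10⁻³ × 23.9 = 31.7 mL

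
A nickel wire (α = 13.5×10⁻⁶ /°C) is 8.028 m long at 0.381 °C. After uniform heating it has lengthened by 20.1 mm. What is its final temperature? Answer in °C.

ΔL = αL₀ΔT ⇒ ΔT = ΔL / (αL₀)
ΔT = 20.1×10⁻³ m / (13.5×10⁻⁶ × 8.028 m) = 185.462 K
T = 0.381 + 185.462 = 185.843 °C

T = 186 °C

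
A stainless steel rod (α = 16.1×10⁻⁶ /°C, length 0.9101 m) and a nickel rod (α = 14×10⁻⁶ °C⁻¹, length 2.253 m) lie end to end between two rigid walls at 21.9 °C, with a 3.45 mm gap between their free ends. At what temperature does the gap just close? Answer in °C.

Gap closes when ΔL₁ + ΔL₂ = 3.45 mm = 3.45×10⁻³ m
(α₁L₁ + α₂L₂)ΔT = g
α₁L₁ + α₂L₂ = 16.1×10⁻⁶×0.9101 + 14×10⁻⁶×2.253 = 4.619461×10⁻⁵ m/K
ΔT = 3.45×10⁻³ / 4.619461×10⁻⁵ = 74.684 K
T = 21.9 + 74.684 = 96.584 °C

T = 96.6 °C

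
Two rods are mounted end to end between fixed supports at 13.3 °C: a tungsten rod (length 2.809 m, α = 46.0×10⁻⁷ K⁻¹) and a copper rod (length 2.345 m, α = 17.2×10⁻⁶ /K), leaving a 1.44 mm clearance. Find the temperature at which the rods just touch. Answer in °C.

Gap closes when ΔL₁ + ΔL₂ = 1.44 mm = 1.44×10⁻³ m
(α₁L₁ + α₂L₂)ΔT = g
α₁L₁ + α₂L₂ = 46.0×10⁻⁷×2.809 + 17.2×10⁻⁶×2.345 = 5.32554×10⁻⁵ m/K
ΔT = 1.44×10⁻³ / 5.32554×10⁻⁵ = 27.040 K
T = 13.3 + 27.040 = 40.340 °C

T = 40.3 °C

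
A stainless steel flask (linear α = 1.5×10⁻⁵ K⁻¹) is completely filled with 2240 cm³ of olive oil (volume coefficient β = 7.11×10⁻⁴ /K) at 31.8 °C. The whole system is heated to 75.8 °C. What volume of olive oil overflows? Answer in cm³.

65.6 cm³

The flask also expands: β_container ≈ 3α = 4.5×10⁻⁵ /K
Net overflow = V₀(β_liq − 3α_cont)ΔT
β − 3α = 7.11×10⁻⁴ − 4.5×10⁻⁵ = 6.66×10⁻⁴ /K; ΔT = 44.0 K
ΔV = 2240 × 6.66×10⁻⁴ × 44.0 = 65.6 cm³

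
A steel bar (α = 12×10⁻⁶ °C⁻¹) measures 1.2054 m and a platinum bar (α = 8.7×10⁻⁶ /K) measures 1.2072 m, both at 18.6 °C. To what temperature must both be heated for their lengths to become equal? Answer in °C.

Equal length when α₁L₁ΔT − α₂L₂ΔT = L₂ − L₁ = 1.80×10⁻³ m
α₁L₁ = 1.44648×10⁻⁵, α₂L₂ = 1.050264×10⁻⁵ → Δ(αL) = 3.96216×10⁻⁶ m/K
ΔT = 1.80×10⁻³ / 3.96216×10⁻⁶ = 454.298 K, so T = 18.6 + 454.298 = 472.898 °C

T = 472.9 °C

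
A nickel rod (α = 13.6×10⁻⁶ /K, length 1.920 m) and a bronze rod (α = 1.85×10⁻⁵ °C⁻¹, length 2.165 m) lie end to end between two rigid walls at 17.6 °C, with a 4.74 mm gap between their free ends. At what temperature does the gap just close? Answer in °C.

T = 89.2 °C

Gap closes when ΔL₁ + ΔL₂ = 4.74 mm = 4.74×10⁻³ m
(α₁L₁ + α₂L₂)ΔT = g
α₁L₁ + α₂L₂ = 13.6×10⁻⁶×1.920 + 1.85×10⁻⁵×2.165 = 6.61645×10⁻⁵ m/K
ΔT = 4.74×10⁻³ / 6.61645×10⁻⁵ = 71.640 K
T = 17.6 + 71.640 = 89.240 °C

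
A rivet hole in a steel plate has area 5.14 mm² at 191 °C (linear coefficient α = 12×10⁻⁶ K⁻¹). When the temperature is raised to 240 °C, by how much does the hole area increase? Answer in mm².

Area coefficient ≈ 2α; |ΔT| = 49 K
ΔA = 2αA₀ΔT = 2(12×10⁻⁶)(5.14)(49) = 6.04×10⁻³ mm²

ΔA = 0.00604 mm²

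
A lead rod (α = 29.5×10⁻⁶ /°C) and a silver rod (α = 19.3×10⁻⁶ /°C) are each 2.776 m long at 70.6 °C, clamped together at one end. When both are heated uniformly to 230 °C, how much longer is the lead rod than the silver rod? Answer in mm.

4.51 mm

ΔT = 159.4 K
lead: ΔL = 29.5×10⁻⁶ × 2.776 m × 159.4 = 1.3054×10⁻² m = 13.054 mm
silver: ΔL = 19.3×10⁻⁶ × 2.776 m × 159.4 = 8.5401×10⁻³ m = 8.5401 mm
difference = 13.054 − 8.5401 = 4.5139 mm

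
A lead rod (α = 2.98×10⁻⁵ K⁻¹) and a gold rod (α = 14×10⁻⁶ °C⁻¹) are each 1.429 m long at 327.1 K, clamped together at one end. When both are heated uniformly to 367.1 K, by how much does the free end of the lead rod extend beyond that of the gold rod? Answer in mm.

0.903 mm

ΔT = 40.0 K
lead: ΔL = 2.98×10⁻⁵ × 1.429 m × 40.0 = 1.7034×10⁻³ m = 1.7034 mm
gold: ΔL = 14×10⁻⁶ × 1.429 m × 40.0 = 8.0024×10⁻⁴ m = 0.80024 mm
difference = 1.7034 − 0.80024 = 0.90316 mm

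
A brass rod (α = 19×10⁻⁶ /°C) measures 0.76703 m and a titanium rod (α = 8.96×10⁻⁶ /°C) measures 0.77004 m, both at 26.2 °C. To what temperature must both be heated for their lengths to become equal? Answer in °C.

Equal length when α₁L₁ΔT − α₂L₂ΔT = L₂ − L₁ = 3.01×10⁻³ m
α₁L₁ = 1.457357×10⁻⁵, α₂L₂ = 6.8995584×10⁻⁶ → Δ(αL) = 7.6740116×10⁻⁶ m/K
ΔT = 3.01×10⁻³ / 7.6740116×10⁻⁶ = 392.233 K, so T = 26.2 + 392.233 = 418.433 °C

T = 418.4 °C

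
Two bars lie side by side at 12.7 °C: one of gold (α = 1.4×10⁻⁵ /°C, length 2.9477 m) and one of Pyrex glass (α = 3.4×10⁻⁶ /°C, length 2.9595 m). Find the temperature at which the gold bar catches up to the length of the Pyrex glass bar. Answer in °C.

T = 390.8 °C

L₁(1 + α₁ΔT) = L₂(1 + α₂ΔT) ⇒ ΔT = (L₂ − L₁)/(α₁L₁ − α₂L₂)
L₂ − L₁ = 2.9595 − 2.9477 = 1.18×10⁻² m
α₁L₁ − α₂L₂ = 1.4×10⁻⁵×2.9477 − 3.4×10⁻⁶×2.9595 = 3.12055×10⁻⁵ m/K
ΔT = 1.18×10⁻² / 3.12055×10⁻⁵ = 378.138 K
T = 12.7 + 378.138 = 390.838 °C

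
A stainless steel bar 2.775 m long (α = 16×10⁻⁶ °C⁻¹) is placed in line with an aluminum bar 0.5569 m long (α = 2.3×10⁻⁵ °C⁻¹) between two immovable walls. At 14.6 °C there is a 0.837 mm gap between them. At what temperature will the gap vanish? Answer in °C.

Gap closes when ΔL₁ + ΔL₂ = 0.837 mm = 8.37×10⁻⁴ m
(α₁L₁ + α₂L₂)ΔT = g
α₁L₁ + α₂L₂ = 16×10⁻⁶×2.775 + 2.3×10⁻⁵×0.5569 = 5.72087×10⁻⁵ m/K
ΔT = 8.37×10⁻⁴ / 5.72087×10⁻⁵ = 14.631 K
T = 14.6 + 14.631 = 29.231 °C

T = 29.2 °C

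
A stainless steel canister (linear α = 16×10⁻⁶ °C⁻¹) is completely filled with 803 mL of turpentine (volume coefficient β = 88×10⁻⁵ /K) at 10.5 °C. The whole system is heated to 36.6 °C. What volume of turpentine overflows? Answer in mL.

17.4 mL

The canister also expands: β_container ≈ 3α = 4.8×10⁻⁵ /K
Net overflow = V₀(β_liq − 3α_cont)ΔT
β − 3α = 8.80×10⁻⁴ − 4.8×10⁻⁵ = 8.32×10⁻⁴ /K; ΔT = 26.1 K
ΔV = 803 × 8.32×10⁻⁴ × 26.1 = 17.4 mL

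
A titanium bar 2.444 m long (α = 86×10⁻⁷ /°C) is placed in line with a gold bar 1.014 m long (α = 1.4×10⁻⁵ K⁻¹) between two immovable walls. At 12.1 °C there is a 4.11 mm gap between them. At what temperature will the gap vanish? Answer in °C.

T = 129 °C

α₁L₁ = 2.10184×10⁻⁵ m/K, α₂L₂ = 1.4196×10⁻⁵ m/K → total 3.52144×10⁻⁵ m/K
ΔT = g/(α₁L₁+α₂L₂) = 4.11×10⁻³ / 3.52144×10⁻⁵ = 116.71 K
T = 12.1 + 116.71 = 128.81 °C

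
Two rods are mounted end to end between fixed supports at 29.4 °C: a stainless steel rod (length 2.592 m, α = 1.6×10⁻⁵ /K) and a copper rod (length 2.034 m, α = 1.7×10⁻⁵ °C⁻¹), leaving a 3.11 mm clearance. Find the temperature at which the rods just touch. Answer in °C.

T = 70.3 °C

Gap closes when ΔL₁ + ΔL₂ = 3.11 mm = 3.11×10⁻³ m
(α₁L₁ + α₂L₂)ΔT = g
α₁L₁ + α₂L₂ = 1.6×10⁻⁵×2.592 + 1.7×10⁻⁵×2.034 = 7.605×10⁻⁵ m/K
ΔT = 3.11×10⁻³ / 7.605×10⁻⁵ = 40.894 K
T = 29.4 + 40.894 = 70.294 °C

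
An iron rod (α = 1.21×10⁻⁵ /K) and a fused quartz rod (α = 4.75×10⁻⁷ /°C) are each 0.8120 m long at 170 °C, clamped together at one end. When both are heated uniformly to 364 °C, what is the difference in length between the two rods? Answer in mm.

ΔT = 194 K
iron: ΔL = 1.21×10⁻⁵ × 0.8120 m × 194 = 1.9061×10⁻³ m = 1.9061 mm
fused quartz: ΔL = 4.75×10⁻⁷ × 0.8120 m × 194 = 7.4826×10⁻⁵ m = 0.074826 mm
difference = 1.9061 − 0.074826 = 1.831274 mm

1.83 mm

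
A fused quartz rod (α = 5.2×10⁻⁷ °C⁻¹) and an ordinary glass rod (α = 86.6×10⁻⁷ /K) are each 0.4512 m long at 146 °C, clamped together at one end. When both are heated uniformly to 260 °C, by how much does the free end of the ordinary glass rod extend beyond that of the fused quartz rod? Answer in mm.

0.419 mm

ΔT = 114 K
fused quartz: ΔL = 5.2×10⁻⁷ × 0.4512 m × 114 = 2.6747×10⁻⁵ m = 0.026747 mm
ordinary glass: ΔL = 86.6×10⁻⁷ × 0.4512 m × 114 = 4.4544×10⁻⁴ m = 0.44544 mm
difference = 0.44544 − 0.026747 = 0.418693 mm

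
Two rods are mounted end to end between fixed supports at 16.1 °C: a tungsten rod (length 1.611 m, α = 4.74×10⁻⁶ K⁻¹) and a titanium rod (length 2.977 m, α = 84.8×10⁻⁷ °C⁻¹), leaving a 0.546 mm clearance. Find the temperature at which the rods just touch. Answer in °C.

T = 32.7 °C

Gap closes when ΔL₁ + ΔL₂ = 0.546 mm = 5.46×10⁻⁴ m
(α₁L₁ + α₂L₂)ΔT = g
α₁L₁ + α₂L₂ = 4.74×10⁻⁶×1.611 + 84.8×10⁻⁷×2.977 = 3.28811×10⁻⁵ m/K
ΔT = 5.46×10⁻⁴ / 3.28811×10⁻⁵ = 16.605 K
T = 16.1 + 16.605 = 32.705 °C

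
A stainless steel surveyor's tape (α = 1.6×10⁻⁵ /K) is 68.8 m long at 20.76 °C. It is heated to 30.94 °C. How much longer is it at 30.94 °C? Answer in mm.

ΔL = 11.2 mm

|ΔT| = |30.94 − 20.76| = 10.18 K
ΔL = αL₀ΔT = (1.6×10⁻⁵)(68.8)(10.18) = 1.12×10⁻² m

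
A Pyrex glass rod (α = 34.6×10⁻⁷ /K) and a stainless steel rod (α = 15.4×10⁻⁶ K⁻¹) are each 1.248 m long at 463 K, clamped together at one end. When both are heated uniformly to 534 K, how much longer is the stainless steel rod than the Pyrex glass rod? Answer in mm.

1.06 mm

ΔT = 71 K
Pyrex glass: ΔL = 34.6×10⁻⁷ × 1.248 m × 71 = 3.0658×10⁻⁴ m = 0.30658 mm
stainless steel: ΔL = 15.4×10⁻⁶ × 1.248 m × 71 = 1.3646×10⁻³ m = 1.3646 mm
difference = 1.3646 − 0.30658 = 1.05802 mm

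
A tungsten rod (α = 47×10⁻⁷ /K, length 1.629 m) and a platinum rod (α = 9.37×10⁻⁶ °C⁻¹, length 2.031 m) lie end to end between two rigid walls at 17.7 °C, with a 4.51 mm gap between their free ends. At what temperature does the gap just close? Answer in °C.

Gap closes when ΔL₁ + ΔL₂ = 4.51 mm = 4.51×10⁻³ m
(α₁L₁ + α₂L₂)ΔT = g
α₁L₁ + α₂L₂ = 47×10⁻⁷×1.629 + 9.37×10⁻⁶×2.031 = 2.668677×10⁻⁵ m/K
ΔT = 4.51×10⁻³ / 2.668677×10⁻⁵ = 169.00 K
T = 17.7 + 169.00 = 186.70 °C

T = 187 °C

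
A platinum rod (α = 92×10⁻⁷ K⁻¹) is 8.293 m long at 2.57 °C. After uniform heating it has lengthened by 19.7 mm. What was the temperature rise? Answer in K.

ΔL = αL₀ΔT ⇒ ΔT = ΔL / (αL₀)
ΔT = 19.7×10⁻³ m / (92×10⁻⁷ × 8.293 m) = 258.21 K

ΔT = 258 K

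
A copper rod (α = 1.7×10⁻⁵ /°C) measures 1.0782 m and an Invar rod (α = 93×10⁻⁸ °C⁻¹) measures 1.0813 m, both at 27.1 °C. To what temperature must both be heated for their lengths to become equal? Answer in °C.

T = 206.0 °C

Equal length when α₁L₁ΔT − α₂L₂ΔT = L₂ − L₁ = 3.10×10⁻³ m
α₁L₁ = 1.83294×10⁻⁵, α₂L₂ = 1.005609×10⁻⁶ → Δ(αL) = 1.7323791×10⁻⁵ m/K
ΔT = 3.10×10⁻³ / 1.7323791×10⁻⁵ = 178.945 K, so T = 27.1 + 178.945 = 206.045 °C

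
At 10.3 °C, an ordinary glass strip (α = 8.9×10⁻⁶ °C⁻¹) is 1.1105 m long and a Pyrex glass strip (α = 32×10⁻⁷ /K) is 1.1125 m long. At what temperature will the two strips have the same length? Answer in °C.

T = 326.6 °C

L₁(1 + α₁ΔT) = L₂(1 + α₂ΔT) ⇒ ΔT = (L₂ − L₁)/(α₁L₁ − α₂L₂)
L₂ − L₁ = 1.1125 − 1.1105 = 2.00×10⁻³ m
α₁L₁ − α₂L₂ = 8.9×10⁻⁶×1.1105 − 32×10⁻⁷×1.1125 = 6.32345×10⁻⁶ m/K
ΔT = 2.00×10⁻³ / 6.32345×10⁻⁶ = 316.283 K
T = 10.3 + 316.283 = 326.583 °C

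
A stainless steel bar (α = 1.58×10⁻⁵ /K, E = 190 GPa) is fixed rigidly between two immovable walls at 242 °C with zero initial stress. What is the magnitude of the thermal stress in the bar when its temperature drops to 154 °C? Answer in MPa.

Fully constrained: the free strain ε = αΔT is blocked, so σ = Eε = EαΔT.
|ΔT| = 88 K
σ = 190×10⁹ × 1.58×10⁻⁵ × 88 = 2.64×10⁸ Pa

σ = 264 MPa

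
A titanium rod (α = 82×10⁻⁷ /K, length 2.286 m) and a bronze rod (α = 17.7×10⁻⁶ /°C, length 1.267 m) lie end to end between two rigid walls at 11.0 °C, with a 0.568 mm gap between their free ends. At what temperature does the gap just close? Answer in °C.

T = 24.8 °C

α₁L₁ = 1.87452×10⁻⁵ m/K, α₂L₂ = 2.24259×10⁻⁵ m/K → total 4.11711×10⁻⁵ m/K
ΔT = g/(α₁L₁+α₂L₂) = 5.68×10⁻⁴ / 4.11711×10⁻⁵ = 13.796 K
T = 11.0 + 13.796 = 24.796 °C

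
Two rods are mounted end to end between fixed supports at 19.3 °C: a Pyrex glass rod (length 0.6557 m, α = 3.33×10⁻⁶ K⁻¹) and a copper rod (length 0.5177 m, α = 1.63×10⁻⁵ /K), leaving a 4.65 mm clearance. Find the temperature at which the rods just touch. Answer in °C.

α₁L₁ = 2.183481×10⁻⁶ m/K, α₂L₂ = 8.43851×10⁻⁶ m/K → total 1.0621991×10⁻⁵ m/K
ΔT = g/(α₁L₁+α₂L₂) = 4.65×10⁻³ / 1.0621991×10⁻⁵ = 437.77 K
T = 19.3 + 437.77 = 457.07 °C

T = 457 °C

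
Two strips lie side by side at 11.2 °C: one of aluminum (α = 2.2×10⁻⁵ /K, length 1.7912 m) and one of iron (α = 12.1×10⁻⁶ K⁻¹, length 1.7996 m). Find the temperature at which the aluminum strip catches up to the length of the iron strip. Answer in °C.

Equal length when α₁L₁ΔT − α₂L₂ΔT = L₂ − L₁ = 8.40×10⁻³ m
α₁L₁ = 3.94064×10⁻⁵, α₂L₂ = 2.177516×10⁻⁵ → Δ(αL) = 1.763124×10⁻⁵ m/K
ΔT = 8.40×10⁻³ / 1.763124×10⁻⁵ = 476.427 K, so T = 11.2 + 476.427 = 487.627 °C

T = 487.6 °C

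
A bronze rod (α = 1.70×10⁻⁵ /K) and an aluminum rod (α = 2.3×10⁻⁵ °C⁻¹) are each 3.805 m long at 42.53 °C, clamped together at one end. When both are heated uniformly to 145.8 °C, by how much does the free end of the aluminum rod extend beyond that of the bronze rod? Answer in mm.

2.36 mm

ΔT = 103.27 K
bronze: ΔL = 1.70×10⁻⁵ × 3.805 m × 103.27 = 6.6800×10⁻³ m = 6.6800 mm
aluminum: ΔL = 2.3×10⁻⁵ × 3.805 m × 103.27 = 9.0377×10⁻³ m = 9.0377 mm
difference = 9.0377 − 6.6800 = 2.3577 mm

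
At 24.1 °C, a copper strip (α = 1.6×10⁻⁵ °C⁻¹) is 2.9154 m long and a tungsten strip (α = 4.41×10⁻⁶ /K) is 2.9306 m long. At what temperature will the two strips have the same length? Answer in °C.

T = 474.8 °C

Equal length when α₁L₁ΔT − α₂L₂ΔT = L₂ − L₁ = 1.52×10⁻² m
α₁L₁ = 4.66464×10⁻⁵, α₂L₂ = 1.2923946×10⁻⁵ → Δ(αL) = 3.3722454×10⁻⁵ m/K
ΔT = 1.52×10⁻² / 3.3722454×10⁻⁵ = 450.738 K, so T = 24.1 + 450.738 = 474.838 °C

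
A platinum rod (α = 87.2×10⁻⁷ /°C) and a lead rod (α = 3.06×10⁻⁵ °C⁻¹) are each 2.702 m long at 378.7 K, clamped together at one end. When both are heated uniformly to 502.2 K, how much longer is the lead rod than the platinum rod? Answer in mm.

7.30 mm

ΔT = 123.5 K
platinum: ΔL = 87.2×10⁻⁷ × 2.702 m × 123.5 = 2.9098×10⁻³ m = 2.9098 mm
lead: ΔL = 3.06×10⁻⁵ × 2.702 m × 123.5 = 1.0211×10⁻² m = 10.211 mm
difference = 10.211 − 2.9098 = 7.3012 mm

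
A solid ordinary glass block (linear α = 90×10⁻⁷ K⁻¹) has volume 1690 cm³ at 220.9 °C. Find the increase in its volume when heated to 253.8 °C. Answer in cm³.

ΔV = 1.50 cm³

Isotropic solid: β ≈ 3α = 2.7×10⁻⁵ /K; ΔT = 32.9 K
ΔV = 3αV₀ΔT = 3(90×10⁻⁷)(1690)(32.9) = 1.50 cm³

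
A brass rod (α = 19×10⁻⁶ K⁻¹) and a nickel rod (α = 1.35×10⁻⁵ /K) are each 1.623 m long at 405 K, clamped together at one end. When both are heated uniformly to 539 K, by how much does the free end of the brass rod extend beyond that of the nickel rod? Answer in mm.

ΔT = 134 K
brass: ΔL = 19×10⁻⁶ × 1.623 m × 134 = 4.1322×10⁻³ m = 4.1322 mm
nickel: ΔL = 1.35×10⁻⁵ × 1.623 m × 134 = 2.9360×10⁻³ m = 2.9360 mm
difference = 4.1322 − 2.9360 = 1.1962 mm

1.20 mm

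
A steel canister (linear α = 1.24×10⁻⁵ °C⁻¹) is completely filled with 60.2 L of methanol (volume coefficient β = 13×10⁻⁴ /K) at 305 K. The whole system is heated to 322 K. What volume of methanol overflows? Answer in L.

The canister also expands: β_container ≈ 3α = 3.72×10⁻⁵ /K
Net overflow = V₀(β_liq − 3α_cont)ΔT
β − 3α = 1.30×10⁻³ − 3.72×10⁻⁵ = 1.2628×10⁻³ /K; ΔT = 17 K
ΔV = 60.2 × 1.2628×10⁻³ × 17 = 1.29 L

1.29 L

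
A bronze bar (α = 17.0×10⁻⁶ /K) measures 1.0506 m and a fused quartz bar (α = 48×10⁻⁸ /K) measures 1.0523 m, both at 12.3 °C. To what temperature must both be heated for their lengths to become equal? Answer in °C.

T = 110.3 °C

Equal length when α₁L₁ΔT − α₂L₂ΔT = L₂ − L₁ = 1.70×10⁻³ m
α₁L₁ = 1.78602×10⁻⁵, α₂L₂ = 5.05104×10⁻⁷ → Δ(αL) = 1.7355096×10⁻⁵ m/K
ΔT = 1.70×10⁻³ / 1.7355096×10⁻⁵ = 97.954 K, so T = 12.3 + 97.954 = 110.254 °C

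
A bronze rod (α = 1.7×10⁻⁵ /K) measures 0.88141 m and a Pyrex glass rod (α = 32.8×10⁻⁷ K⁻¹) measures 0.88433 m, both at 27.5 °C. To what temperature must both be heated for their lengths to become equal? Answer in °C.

T = 269.2 °C

Equal length when α₁L₁ΔT − α₂L₂ΔT = L₂ − L₁ = 2.92×10⁻³ m
α₁L₁ = 1.498397×10⁻⁵, α₂L₂ = 2.9006024×10⁻⁶ → Δ(αL) = 1.20833676×10⁻⁵ m/K
ΔT = 2.92×10⁻³ / 1.20833676×10⁻⁵ = 241.654 K, so T = 27.5 + 241.654 = 269.154 °C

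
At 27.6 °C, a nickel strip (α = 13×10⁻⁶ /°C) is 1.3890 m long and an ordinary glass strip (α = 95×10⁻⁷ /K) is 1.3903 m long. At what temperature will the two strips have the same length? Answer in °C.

L₁(1 + α₁ΔT) = L₂(1 + α₂ΔT) ⇒ ΔT = (L₂ − L₁)/(α₁L₁ − α₂L₂)
L₂ − L₁ = 1.3903 − 1.3890 = 1.30×10⁻³ m
α₁L₁ − α₂L₂ = 13×10⁻⁶×1.3890 − 95×10⁻⁷×1.3903 = 4.84915×10⁻⁶ m/K
ΔT = 1.30×10⁻³ / 4.84915×10⁻⁶ = 268.088 K
T = 27.6 + 268.088 = 295.688 °C

T = 295.7 °C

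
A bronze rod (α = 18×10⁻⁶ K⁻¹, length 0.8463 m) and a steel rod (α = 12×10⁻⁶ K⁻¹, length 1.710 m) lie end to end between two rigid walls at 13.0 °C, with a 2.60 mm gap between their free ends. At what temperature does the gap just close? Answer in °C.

α₁L₁ = 1.52334×10⁻⁵ m/K, α₂L₂ = 2.052×10⁻⁵ m/K → total 3.57534×10⁻⁵ m/K
ΔT = g/(α₁L₁+α₂L₂) = 2.60×10⁻³ / 3.57534×10⁻⁵ = 72.720 K
T = 13.0 + 72.720 = 85.720 °C

T = 85.7 °C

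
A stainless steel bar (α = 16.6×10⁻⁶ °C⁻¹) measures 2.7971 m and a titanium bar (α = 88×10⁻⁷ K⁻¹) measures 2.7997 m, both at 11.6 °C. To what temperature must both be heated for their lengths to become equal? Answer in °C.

T = 130.9 °C

Equal length when α₁L₁ΔT − α₂L₂ΔT = L₂ − L₁ = 2.60×10⁻³ m
α₁L₁ = 4.643186×10⁻⁵, α₂L₂ = 2.463736×10⁻⁵ → Δ(αL) = 2.17945×10⁻⁵ m/K
ΔT = 2.60×10⁻³ / 2.17945×10⁻⁵ = 119.296 K, so T = 11.6 + 119.296 = 130.896 °C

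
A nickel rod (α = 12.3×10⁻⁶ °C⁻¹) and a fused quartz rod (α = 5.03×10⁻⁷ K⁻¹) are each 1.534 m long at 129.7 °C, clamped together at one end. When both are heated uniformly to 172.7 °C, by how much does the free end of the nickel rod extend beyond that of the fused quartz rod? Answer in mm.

ΔT = 43.0 K
nickel: ΔL = 12.3×10⁻⁶ × 1.534 m × 43.0 = 8.1133×10⁻⁴ m = 0.81133 mm
fused quartz: ΔL = 5.03×10⁻⁷ × 1.534 m × 43.0 = 3.3179×10⁻⁵ m = 0.033179 mm
difference = 0.81133 − 0.033179 = 0.778151 mm

0.778 mm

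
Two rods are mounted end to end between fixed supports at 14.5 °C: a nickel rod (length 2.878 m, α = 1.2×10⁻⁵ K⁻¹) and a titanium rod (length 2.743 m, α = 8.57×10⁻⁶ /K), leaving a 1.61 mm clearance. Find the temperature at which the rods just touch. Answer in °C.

α₁L₁ = 3.4536×10⁻⁵ m/K, α₂L₂ = 2.350751×10⁻⁵ m/K → total 5.804351×10⁻⁵ m/K
ΔT = g/(α₁L₁+α₂L₂) = 1.61×10⁻³ / 5.804351×10⁻⁵ = 27.738 K
T = 14.5 + 27.738 = 42.238 °C

T = 42.2 °C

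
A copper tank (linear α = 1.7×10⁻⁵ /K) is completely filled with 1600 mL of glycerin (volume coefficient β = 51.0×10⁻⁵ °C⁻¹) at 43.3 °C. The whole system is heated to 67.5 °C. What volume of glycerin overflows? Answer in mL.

The tank also expands: β_container ≈ 3α = 5.1×10⁻⁵ /K
Net overflow = V₀(β_liq − 3α_cont)ΔT
β − 3α = 5.10×10⁻⁴ − 5.1×10⁻⁵ = 4.59×10⁻⁴ /K; ΔT = 24.2 K
ΔV = 1600 × 4.59×10⁻⁴ × 24.2 = 17.8 mL

17.8 mL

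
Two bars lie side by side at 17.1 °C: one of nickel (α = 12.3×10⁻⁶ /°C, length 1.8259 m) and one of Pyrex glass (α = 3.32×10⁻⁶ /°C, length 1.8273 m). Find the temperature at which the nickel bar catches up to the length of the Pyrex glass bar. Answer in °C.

T = 102.5 °C

L₁(1 + α₁ΔT) = L₂(1 + α₂ΔT) ⇒ ΔT = (L₂ − L₁)/(α₁L₁ − α₂L₂)
L₂ − L₁ = 1.8273 − 1.8259 = 1.40×10⁻³ m
α₁L₁ − α₂L₂ = 12.3×10⁻⁶×1.8259 − 3.32×10⁻⁶×1.8273 = 1.6391934×10⁻⁵ m/K
ΔT = 1.40×10⁻³ / 1.6391934×10⁻⁵ = 85.408 K
T = 17.1 + 85.408 = 102.508 °C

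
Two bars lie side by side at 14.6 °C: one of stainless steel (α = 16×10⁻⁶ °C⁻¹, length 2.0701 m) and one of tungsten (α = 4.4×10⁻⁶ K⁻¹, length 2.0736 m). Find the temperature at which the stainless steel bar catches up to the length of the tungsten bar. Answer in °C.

T = 160.4 °C

L₁(1 + α₁ΔT) = L₂(1 + α₂ΔT) ⇒ ΔT = (L₂ − L₁)/(α₁L₁ − α₂L₂)
L₂ − L₁ = 2.0736 − 2.0701 = 3.50×10⁻³ m
α₁L₁ − α₂L₂ = 16×10⁻⁶×2.0701 − 4.4×10⁻⁶×2.0736 = 2.399776×10⁻⁵ m/K
ΔT = 3.50×10⁻³ / 2.399776×10⁻⁵ = 145.847 K
T = 14.6 + 145.847 = 160.447 °C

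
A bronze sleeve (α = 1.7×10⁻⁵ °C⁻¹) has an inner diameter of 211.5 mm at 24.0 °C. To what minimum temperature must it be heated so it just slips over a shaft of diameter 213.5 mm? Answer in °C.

Required Δd = 213.5 − 211.5 = 2.0 mm
Δd = αd₀ΔT ⇒ ΔT = Δd/(αd₀) = 2.0 / (1.7×10⁻⁵ × 211.5) = 556.25 K
T_min = 24.0 + 556.25 = 580.25 °C

T = 580 °C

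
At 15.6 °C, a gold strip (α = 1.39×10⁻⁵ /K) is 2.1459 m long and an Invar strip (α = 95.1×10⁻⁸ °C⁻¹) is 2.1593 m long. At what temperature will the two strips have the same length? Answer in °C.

T = 498.1 °C

Equal length when α₁L₁ΔT − α₂L₂ΔT = L₂ − L₁ = 1.34×10⁻² m
α₁L₁ = 2.982801×10⁻⁵, α₂L₂ = 2.0534943×10⁻⁶ → Δ(αL) = 2.77745157×10⁻⁵ m/K
ΔT = 1.34×10⁻² / 2.77745157×10⁻⁵ = 482.457 K, so T = 15.6 + 482.457 = 498.057 °C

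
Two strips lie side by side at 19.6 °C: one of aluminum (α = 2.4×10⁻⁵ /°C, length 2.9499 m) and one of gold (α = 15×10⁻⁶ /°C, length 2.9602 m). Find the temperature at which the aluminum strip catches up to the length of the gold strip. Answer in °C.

L₁(1 + α₁ΔT) = L₂(1 + α₂ΔT) ⇒ ΔT = (L₂ − L₁)/(α₁L₁ − α₂L₂)
L₂ − L₁ = 2.9602 − 2.9499 = 1.03×10⁻² m
α₁L₁ − α₂L₂ = 2.4×10⁻⁵×2.9499 − 15×10⁻⁶×2.9602 = 2.63946×10⁻⁵ m/K
ΔT = 1.03×10⁻² / 2.63946×10⁻⁵ = 390.231 K
T = 19.6 + 390.231 = 409.831 °C

T = 409.8 °C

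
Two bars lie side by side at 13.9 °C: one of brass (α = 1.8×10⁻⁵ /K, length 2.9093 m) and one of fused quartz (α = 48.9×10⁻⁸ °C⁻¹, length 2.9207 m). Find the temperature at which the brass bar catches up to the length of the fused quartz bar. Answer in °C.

L₁(1 + α₁ΔT) = L₂(1 + α₂ΔT) ⇒ ΔT = (L₂ − L₁)/(α₁L₁ − α₂L₂)
L₂ − L₁ = 2.9207 − 2.9093 = 1.14×10⁻² m
α₁L₁ − α₂L₂ = 1.8×10⁻⁵×2.9093 − 48.9×10⁻⁸×2.9207 = 5.09391777×10⁻⁵ m/K
ΔT = 1.14×10⁻² / 5.09391777×10⁻⁵ = 223.796 K
T = 13.9 + 223.796 = 237.696 °C

T = 237.7 °C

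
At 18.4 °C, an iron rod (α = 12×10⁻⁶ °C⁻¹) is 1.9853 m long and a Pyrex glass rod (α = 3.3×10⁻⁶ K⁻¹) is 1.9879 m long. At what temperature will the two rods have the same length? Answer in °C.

T = 169.0 °C

Equal length when α₁L₁ΔT − α₂L₂ΔT = L₂ − L₁ = 2.60×10⁻³ m
α₁L₁ = 2.38236×10⁻⁵, α₂L₂ = 6.56007×10⁻⁶ → Δ(αL) = 1.726353×10⁻⁵ m/K
ΔT = 2.60×10⁻³ / 1.726353×10⁻⁵ = 150.607 K, so T = 18.4 + 150.607 = 169.007 °C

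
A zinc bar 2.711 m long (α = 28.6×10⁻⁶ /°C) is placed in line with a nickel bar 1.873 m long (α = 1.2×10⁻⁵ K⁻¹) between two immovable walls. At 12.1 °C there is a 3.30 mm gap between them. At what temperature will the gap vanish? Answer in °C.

α₁L₁ = 7.75346×10⁻⁵ m/K, α₂L₂ = 2.2476×10⁻⁵ m/K → total 1.000106×10⁻⁴ m/K
ΔT = g/(α₁L₁+α₂L₂) = 3.30×10⁻³ / 1.000106×10⁻⁴ = 32.997 K
T = 12.1 + 32.997 = 45.097 °C

T = 45.1 °C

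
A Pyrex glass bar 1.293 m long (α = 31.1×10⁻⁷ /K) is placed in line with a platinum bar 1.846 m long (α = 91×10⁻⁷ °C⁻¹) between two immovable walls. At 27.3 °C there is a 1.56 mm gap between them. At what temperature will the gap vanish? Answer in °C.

T = 102 °C

Gap closes when ΔL₁ + ΔL₂ = 1.56 mm = 1.56×10⁻³ m
(α₁L₁ + α₂L₂)ΔT = g
α₁L₁ + α₂L₂ = 31.1×10⁻⁷×1.293 + 91×10⁻⁷×1.846 = 2.081983×10⁻⁵ m/K
ΔT = 1.56×10⁻³ / 2.081983×10⁻⁵ = 74.93 K
T = 27.3 + 74.93 = 102.23 °C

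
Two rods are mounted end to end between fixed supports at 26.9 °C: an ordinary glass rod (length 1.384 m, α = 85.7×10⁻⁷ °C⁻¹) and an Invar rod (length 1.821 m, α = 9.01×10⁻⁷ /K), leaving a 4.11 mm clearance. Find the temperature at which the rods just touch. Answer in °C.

α₁L₁ = 1.186088×10⁻⁵ m/K, α₂L₂ = 1.640721×10⁻⁶ m/K → total 1.3501601×10⁻⁵ m/K
ΔT = g/(α₁L₁+α₂L₂) = 4.11×10⁻³ / 1.3501601×10⁻⁵ = 304.41 K
T = 26.9 + 304.41 = 331.31 °C

T = 331 °C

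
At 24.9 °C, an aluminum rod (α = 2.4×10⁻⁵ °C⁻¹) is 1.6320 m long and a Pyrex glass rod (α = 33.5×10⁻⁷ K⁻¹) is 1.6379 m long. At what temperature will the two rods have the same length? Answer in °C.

T = 200.1 °C

L₁(1 + α₁ΔT) = L₂(1 + α₂ΔT) ⇒ ΔT = (L₂ − L₁)/(α₁L₁ − α₂L₂)
L₂ − L₁ = 1.6379 − 1.6320 = 5.90×10⁻³ m
α₁L₁ − α₂L₂ = 2.4×10⁻⁵×1.6320 − 33.5×10⁻⁷×1.6379 = 3.3681035×10⁻⁵ m/K
ΔT = 5.90×10⁻³ / 3.3681035×10⁻⁵ = 175.173 K
T = 24.9 + 175.173 = 200.073 °C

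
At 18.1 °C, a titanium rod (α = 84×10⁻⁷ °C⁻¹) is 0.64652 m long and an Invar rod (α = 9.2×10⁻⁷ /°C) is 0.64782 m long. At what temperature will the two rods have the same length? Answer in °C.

T = 287.0 °C

L₁(1 + α₁ΔT) = L₂(1 + α₂ΔT) ⇒ ΔT = (L₂ − L₁)/(α₁L₁ − α₂L₂)
L₂ − L₁ = 0.64782 − 0.64652 = 1.30×10⁻³ m
α₁L₁ − α₂L₂ = 84×10⁻⁷×0.64652 − 9.2×10⁻⁷×0.64782 = 4.8347736×10⁻⁶ m/K
ΔT = 1.30×10⁻³ / 4.8347736×10⁻⁶ = 268.885 K
T = 18.1 + 268.885 = 286.985 °C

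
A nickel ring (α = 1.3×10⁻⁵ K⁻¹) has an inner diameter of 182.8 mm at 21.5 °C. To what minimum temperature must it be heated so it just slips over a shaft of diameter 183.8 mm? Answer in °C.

Required Δd = 183.8 − 182.8 = 1.0 mm
Δd = αd₀ΔT ⇒ ΔT = Δd/(αd₀) = 1.0 / (1.3×10⁻⁵ × 182.8) = 420.80 K
T_min = 21.5 + 420.80 = 442.30 °C

T = 442 °C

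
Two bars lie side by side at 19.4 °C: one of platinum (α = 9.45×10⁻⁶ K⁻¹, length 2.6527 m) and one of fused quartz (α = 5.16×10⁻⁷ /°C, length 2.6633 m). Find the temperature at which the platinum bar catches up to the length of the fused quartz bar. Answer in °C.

T = 466.8 °C

Equal length when α₁L₁ΔT − α₂L₂ΔT = L₂ − L₁ = 1.06×10⁻² m
α₁L₁ = 2.5068015×10⁻⁵, α₂L₂ = 1.3742628×10⁻⁶ → Δ(αL) = 2.36937522×10⁻⁵ m/K
ΔT = 1.06×10⁻² / 2.36937522×10⁻⁵ = 447.375 K, so T = 19.4 + 447.375 = 466.775 °C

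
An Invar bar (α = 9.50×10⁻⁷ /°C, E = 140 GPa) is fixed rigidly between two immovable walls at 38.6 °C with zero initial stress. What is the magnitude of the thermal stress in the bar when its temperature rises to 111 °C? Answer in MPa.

σ = 9.63 MPa

Fully constrained: the free strain ε = αΔT is blocked, so σ = Eε = EαΔT.
|ΔT| = 72.4 K
σ = 140×10⁹ × 9.50×10⁻⁷ × 72.4 = 9.63×10⁶ Pa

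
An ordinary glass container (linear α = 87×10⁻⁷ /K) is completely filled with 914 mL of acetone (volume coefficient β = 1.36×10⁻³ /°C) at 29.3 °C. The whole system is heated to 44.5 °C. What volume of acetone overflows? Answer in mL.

18.5 mL

The container also expands: β_container ≈ 3α = 2.61×10⁻⁵ /K
Net overflow = V₀(β_liq − 3α_cont)ΔT
β − 3α = 1.36×10⁻³ − 2.61×10⁻⁵ = 1.3339×10⁻³ /K; ΔT = 15.2 K
ΔV = 914 × 1.3339×10⁻³ × 15.2 = 18.5 mL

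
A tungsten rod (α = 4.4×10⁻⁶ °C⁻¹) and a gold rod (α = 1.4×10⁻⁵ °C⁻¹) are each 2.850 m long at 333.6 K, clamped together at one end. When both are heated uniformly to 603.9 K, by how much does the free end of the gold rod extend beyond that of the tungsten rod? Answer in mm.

ΔT = 270.3 K
tungsten: ΔL = 4.4×10⁻⁶ × 2.850 m × 270.3 = 3.3896×10⁻³ m = 3.3896 mm
gold: ΔL = 1.4×10⁻⁵ × 2.850 m × 270.3 = 1.0785×10⁻² m = 10.785 mm
difference = 10.785 − 3.3896 = 7.3954 mm

7.40 mm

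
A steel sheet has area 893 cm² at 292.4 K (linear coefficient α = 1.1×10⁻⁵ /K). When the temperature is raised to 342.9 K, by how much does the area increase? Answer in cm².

Area coefficient ≈ 2α; |ΔT| = 50.5 K
ΔA = 2αA₀ΔT = 2(1.1×10⁻⁵)(893)(50.5) = 0.992 cm²

ΔA = 0.992 cm²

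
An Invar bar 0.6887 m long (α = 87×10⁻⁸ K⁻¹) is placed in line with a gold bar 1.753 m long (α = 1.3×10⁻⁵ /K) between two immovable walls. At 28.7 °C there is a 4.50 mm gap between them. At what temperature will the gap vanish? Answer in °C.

Gap closes when ΔL₁ + ΔL₂ = 4.50 mm = 4.50×10⁻³ m
(α₁L₁ + α₂L₂)ΔT = g
α₁L₁ + α₂L₂ = 87×10⁻⁸×0.6887 + 1.3×10⁻⁵×1.753 = 2.3388169×10⁻⁵ m/K
ΔT = 4.50×10⁻³ / 2.3388169×10⁻⁵ = 192.40 K
T = 28.7 + 192.40 = 221.10 °C

T = 221 °C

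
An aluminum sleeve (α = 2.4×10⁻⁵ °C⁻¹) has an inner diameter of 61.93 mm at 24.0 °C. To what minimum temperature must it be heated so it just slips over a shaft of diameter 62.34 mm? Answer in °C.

Required Δd = 62.34 − 61.93 = 0.41 mm
Δd = αd₀ΔT ⇒ ΔT = Δd/(αd₀) = 0.41 / (2.4×10⁻⁵ × 61.93) = 275.85 K
T_min = 24.0 + 275.85 = 299.85 °C

T = 300 °C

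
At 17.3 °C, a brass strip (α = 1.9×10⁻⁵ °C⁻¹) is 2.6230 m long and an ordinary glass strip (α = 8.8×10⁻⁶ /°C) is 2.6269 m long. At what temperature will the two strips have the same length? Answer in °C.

T = 163.3 °C

L₁(1 + α₁ΔT) = L₂(1 + α₂ΔT) ⇒ ΔT = (L₂ − L₁)/(α₁L₁ − α₂L₂)
L₂ − L₁ = 2.6269 − 2.6230 = 3.90×10⁻³ m
α₁L₁ − α₂L₂ = 1.9×10⁻⁵×2.6230 − 8.8×10⁻⁶×2.6269 = 2.672028×10⁻⁵ m/K
ΔT = 3.90×10⁻³ / 2.672028×10⁻⁵ = 145.957 K
T = 17.3 + 145.957 = 163.257 °C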